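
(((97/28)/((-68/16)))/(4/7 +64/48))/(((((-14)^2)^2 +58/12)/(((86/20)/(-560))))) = 37539/438919600000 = 0.00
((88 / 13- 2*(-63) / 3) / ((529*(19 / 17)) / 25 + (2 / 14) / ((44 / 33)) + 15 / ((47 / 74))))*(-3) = -1063788600 / 344448533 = -3.09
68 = 68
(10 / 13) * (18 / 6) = 30 / 13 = 2.31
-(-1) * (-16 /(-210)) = 8 /105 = 0.08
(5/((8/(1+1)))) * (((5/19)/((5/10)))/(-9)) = -25/342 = -0.07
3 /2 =1.50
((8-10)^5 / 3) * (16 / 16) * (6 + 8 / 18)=-1856 / 27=-68.74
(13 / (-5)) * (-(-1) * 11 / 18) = -143 / 90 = -1.59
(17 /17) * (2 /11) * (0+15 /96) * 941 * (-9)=-42345 /176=-240.60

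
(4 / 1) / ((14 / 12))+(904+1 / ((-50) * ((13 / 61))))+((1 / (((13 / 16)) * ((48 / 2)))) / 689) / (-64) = 136533551681 / 150477600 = 907.33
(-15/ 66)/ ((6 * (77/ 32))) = -40/ 2541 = -0.02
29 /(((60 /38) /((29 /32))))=15979 /960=16.64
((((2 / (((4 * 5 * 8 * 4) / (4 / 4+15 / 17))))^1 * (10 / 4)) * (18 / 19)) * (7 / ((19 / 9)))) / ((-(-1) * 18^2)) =7 / 49096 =0.00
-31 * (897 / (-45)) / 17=9269 / 255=36.35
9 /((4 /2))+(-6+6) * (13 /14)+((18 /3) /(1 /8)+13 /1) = 131 /2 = 65.50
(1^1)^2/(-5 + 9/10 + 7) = 10/29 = 0.34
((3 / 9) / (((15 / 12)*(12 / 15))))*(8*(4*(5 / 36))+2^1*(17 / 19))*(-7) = -7462 / 513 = -14.55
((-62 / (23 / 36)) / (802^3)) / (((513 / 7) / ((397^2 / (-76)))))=34201153 / 6424648942836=0.00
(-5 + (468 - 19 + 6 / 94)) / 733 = 20871 / 34451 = 0.61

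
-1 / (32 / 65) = -65 / 32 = -2.03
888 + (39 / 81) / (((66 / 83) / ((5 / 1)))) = 1587811 / 1782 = 891.03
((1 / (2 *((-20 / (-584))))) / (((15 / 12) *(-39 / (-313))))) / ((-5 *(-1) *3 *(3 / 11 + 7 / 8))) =8042848 / 1477125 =5.44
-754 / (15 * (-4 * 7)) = 377 / 210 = 1.80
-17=-17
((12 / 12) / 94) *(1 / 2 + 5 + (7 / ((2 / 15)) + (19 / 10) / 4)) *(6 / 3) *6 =7017 / 940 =7.46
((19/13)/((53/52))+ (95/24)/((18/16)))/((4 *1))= 7087/5724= 1.24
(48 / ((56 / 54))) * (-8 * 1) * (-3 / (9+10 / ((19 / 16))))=63.77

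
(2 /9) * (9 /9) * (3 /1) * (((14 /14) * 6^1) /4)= 1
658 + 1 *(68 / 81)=53366 / 81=658.84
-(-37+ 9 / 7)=250 / 7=35.71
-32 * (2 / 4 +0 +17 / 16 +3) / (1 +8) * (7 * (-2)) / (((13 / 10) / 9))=20440 / 13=1572.31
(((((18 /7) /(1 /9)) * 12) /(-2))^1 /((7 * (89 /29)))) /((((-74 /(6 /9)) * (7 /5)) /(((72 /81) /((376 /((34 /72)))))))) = 2465 /53086453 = 0.00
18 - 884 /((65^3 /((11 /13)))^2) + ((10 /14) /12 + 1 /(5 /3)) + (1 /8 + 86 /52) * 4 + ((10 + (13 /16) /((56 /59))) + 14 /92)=2229610639013121503 /60615067422000000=36.78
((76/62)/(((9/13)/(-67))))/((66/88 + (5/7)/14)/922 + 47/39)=-77755675088/790461591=-98.37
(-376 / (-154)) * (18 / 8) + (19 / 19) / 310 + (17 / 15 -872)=-61969141 / 71610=-865.37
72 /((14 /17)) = 612 /7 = 87.43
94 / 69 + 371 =25693 / 69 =372.36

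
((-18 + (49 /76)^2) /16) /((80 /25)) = -507835 /1478656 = -0.34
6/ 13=0.46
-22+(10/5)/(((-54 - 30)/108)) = -172/7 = -24.57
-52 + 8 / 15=-772 / 15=-51.47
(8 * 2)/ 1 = 16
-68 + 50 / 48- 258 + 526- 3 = 4753 / 24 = 198.04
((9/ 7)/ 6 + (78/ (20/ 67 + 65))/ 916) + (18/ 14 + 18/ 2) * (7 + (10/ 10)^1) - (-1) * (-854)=-772945256/ 1001875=-771.50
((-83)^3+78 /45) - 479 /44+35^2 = -376576961 /660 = -570571.15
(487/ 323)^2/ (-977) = -237169/ 101929433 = -0.00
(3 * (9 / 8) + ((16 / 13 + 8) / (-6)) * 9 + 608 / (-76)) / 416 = -1921 / 43264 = -0.04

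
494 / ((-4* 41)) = -247 / 82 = -3.01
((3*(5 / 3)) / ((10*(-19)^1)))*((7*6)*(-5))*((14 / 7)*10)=2100 / 19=110.53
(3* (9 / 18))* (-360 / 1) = -540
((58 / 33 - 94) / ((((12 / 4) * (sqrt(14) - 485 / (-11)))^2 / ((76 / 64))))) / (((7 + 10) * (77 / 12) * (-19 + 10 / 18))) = 0.00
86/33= 2.61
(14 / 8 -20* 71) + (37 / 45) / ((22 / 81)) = -311349 / 220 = -1415.22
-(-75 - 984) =1059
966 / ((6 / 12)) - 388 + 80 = 1624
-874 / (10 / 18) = -7866 / 5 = -1573.20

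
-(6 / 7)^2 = -36 / 49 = -0.73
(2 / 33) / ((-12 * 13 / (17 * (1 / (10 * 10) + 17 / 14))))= -14569 / 1801800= -0.01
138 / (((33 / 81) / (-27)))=-100602 / 11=-9145.64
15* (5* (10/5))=150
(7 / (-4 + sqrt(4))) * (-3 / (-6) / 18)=-7 / 72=-0.10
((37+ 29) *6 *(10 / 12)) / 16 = 165 / 8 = 20.62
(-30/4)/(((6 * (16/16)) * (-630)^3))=1/200037600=0.00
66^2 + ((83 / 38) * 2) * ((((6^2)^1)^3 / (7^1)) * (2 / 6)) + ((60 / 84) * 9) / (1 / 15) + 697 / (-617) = 1161711512 / 82061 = 14156.68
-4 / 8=-0.50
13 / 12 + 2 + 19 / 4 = 47 / 6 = 7.83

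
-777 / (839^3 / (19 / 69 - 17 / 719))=-0.00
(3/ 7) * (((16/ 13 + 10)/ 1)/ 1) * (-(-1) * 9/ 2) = 1971/ 91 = 21.66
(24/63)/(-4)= -2/21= -0.10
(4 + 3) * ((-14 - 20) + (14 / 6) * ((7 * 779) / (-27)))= -286475 / 81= -3536.73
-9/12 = -3/4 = -0.75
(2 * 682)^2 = 1860496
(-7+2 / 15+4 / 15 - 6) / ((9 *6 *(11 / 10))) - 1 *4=-139 / 33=-4.21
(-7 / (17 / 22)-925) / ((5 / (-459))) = 428733 / 5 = 85746.60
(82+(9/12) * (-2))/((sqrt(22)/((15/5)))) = 51.49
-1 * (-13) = 13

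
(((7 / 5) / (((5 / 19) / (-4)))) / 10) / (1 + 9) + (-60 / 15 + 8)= 2367 / 625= 3.79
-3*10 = -30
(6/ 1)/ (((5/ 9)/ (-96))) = -1036.80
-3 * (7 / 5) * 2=-42 / 5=-8.40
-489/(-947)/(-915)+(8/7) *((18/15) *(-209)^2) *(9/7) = 77021.19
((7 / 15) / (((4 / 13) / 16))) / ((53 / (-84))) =-10192 / 265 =-38.46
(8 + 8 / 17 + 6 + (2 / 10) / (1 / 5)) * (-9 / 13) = -2367 / 221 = -10.71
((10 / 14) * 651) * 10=4650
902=902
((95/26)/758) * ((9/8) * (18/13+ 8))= 52155/1024816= 0.05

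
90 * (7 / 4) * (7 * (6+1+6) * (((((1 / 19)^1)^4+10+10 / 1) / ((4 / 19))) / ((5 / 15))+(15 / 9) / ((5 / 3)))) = 224925626835 / 54872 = 4099096.57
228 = 228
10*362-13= 3607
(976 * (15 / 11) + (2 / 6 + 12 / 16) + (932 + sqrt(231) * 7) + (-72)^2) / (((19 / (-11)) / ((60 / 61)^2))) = -294940500 / 70699- 277200 * sqrt(231) / 70699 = -4231.37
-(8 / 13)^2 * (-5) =320 / 169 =1.89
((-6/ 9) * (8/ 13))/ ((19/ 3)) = -16/ 247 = -0.06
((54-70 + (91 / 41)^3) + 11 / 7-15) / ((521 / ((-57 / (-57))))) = -8922729 / 251354887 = -0.04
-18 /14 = -9 /7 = -1.29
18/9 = 2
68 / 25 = 2.72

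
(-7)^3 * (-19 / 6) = 6517 / 6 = 1086.17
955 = 955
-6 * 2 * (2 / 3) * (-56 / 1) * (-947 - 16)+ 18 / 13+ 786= -5598276 / 13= -430636.62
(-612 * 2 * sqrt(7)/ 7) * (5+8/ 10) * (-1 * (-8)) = -283968 * sqrt(7)/ 35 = -21465.96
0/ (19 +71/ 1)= 0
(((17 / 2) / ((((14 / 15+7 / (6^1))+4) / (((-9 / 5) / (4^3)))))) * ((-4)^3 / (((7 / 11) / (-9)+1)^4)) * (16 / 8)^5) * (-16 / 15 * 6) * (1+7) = -470307806496 / 85351505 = -5510.25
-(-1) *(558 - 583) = -25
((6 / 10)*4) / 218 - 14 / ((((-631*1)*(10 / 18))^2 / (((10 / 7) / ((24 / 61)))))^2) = 0.01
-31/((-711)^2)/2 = -31/1011042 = -0.00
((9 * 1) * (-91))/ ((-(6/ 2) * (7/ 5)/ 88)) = 17160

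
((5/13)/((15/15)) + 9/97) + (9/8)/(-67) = 311323/675896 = 0.46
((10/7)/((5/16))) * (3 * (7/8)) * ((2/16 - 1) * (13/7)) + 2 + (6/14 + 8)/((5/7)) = -57/10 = -5.70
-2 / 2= -1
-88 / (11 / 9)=-72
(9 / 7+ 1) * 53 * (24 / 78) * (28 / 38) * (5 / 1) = 33920 / 247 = 137.33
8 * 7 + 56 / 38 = 1092 / 19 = 57.47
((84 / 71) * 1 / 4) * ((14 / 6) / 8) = 49 / 568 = 0.09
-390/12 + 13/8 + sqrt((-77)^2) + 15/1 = 489/8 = 61.12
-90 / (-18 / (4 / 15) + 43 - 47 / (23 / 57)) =0.64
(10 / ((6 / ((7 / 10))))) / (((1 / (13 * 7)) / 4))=1274 / 3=424.67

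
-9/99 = -1/11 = -0.09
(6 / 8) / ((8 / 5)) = 15 / 32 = 0.47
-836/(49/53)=-44308/49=-904.24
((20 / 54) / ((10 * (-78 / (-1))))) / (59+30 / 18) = 1 / 127764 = 0.00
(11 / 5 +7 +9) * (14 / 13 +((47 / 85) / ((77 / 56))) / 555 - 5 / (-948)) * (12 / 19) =16159585281 / 1298177375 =12.45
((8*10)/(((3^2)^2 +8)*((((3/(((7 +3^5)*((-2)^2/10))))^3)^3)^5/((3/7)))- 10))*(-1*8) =640000000000000000000000000000000000000000000000000000000000000000000000000000000000000000000/9999999999999999999999999999999999999999999999999999999999999999999386487727939610201915137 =64.00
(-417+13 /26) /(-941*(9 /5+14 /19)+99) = 79135 /434752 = 0.18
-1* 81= -81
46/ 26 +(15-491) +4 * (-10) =-6685/ 13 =-514.23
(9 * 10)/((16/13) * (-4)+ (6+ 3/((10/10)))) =1170/53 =22.08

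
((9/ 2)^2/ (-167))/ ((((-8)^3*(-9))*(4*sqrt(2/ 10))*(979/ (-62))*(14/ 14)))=279*sqrt(5)/ 669667328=0.00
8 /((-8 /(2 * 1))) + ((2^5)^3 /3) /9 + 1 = 32741 /27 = 1212.63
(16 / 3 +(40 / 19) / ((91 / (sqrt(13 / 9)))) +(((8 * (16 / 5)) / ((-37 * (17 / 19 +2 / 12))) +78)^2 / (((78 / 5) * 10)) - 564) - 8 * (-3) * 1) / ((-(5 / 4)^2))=155187556491824 / 488561019375 - 128 * sqrt(13) / 25935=317.62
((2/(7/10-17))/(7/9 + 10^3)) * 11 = -1980/1468141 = -0.00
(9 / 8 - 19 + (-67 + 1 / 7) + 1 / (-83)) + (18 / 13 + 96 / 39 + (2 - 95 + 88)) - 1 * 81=-166.90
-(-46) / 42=23 / 21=1.10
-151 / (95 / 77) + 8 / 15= -34729 / 285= -121.86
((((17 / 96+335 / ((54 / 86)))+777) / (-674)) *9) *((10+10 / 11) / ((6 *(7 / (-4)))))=5662205 / 311388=18.18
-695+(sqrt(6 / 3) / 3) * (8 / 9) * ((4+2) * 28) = -695+448 * sqrt(2) / 9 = -624.60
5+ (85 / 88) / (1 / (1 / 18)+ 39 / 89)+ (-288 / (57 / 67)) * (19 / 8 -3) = 594382655 / 2743752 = 216.63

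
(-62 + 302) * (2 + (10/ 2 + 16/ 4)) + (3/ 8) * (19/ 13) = 274617/ 104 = 2640.55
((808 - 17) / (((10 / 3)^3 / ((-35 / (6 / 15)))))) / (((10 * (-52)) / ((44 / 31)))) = 1644489 / 322400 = 5.10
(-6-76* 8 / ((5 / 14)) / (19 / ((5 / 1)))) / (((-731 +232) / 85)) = 38590 / 499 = 77.33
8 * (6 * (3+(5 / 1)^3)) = 6144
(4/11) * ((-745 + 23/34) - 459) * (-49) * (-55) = -20047370/17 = -1179257.06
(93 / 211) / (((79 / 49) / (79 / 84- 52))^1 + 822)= 930713 / 1735683046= 0.00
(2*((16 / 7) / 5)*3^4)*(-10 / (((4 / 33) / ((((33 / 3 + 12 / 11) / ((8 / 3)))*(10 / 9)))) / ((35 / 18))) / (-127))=59850 / 127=471.26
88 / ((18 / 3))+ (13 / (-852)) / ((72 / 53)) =899023 / 61344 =14.66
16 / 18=8 / 9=0.89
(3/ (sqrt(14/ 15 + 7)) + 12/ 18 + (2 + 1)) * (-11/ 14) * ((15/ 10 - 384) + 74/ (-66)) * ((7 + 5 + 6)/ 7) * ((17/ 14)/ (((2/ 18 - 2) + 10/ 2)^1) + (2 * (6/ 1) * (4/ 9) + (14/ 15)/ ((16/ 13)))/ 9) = 6007837 * sqrt(1785)/ 288120 + 1123465519/ 370440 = 3913.76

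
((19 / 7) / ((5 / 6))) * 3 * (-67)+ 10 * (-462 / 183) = -1451654 / 2135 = -679.93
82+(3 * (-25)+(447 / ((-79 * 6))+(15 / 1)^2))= 231.06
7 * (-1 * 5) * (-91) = 3185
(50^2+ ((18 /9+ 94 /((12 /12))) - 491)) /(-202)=-2105 /202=-10.42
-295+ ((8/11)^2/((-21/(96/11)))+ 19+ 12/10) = -12811798/46585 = -275.02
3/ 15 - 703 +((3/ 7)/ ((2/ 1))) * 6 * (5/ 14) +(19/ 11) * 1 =-3776307/ 5390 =-700.61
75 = 75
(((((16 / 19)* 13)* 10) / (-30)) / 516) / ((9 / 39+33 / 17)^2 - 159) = 0.00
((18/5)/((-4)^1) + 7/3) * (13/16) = 559/480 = 1.16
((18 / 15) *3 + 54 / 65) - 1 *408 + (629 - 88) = 8933 / 65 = 137.43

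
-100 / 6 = -50 / 3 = -16.67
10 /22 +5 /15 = 26 /33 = 0.79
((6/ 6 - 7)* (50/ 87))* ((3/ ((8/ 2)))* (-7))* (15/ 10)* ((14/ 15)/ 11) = 735/ 319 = 2.30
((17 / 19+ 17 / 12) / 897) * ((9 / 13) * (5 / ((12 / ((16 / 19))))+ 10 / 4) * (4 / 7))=13175 / 4533438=0.00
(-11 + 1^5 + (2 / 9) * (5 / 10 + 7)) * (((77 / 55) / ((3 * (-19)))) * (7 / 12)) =0.12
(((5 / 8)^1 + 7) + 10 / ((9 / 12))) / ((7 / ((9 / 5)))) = 1509 / 280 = 5.39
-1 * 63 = -63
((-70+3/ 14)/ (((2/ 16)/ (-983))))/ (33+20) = 3841564/ 371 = 10354.62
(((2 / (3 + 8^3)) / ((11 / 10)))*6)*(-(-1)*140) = 3360 / 1133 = 2.97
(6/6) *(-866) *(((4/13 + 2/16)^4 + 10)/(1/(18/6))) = -1524972981315/58492928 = -26071.07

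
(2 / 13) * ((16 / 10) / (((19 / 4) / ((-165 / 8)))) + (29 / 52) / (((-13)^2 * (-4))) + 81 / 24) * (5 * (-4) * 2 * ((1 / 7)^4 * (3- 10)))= -11932465 / 186132037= -0.06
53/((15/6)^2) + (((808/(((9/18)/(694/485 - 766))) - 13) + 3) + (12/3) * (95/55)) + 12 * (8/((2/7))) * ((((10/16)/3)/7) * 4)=-32956915326/26675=-1235498.23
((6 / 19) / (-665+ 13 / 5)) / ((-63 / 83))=415 / 660744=0.00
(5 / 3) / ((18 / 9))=0.83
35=35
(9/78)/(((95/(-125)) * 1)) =-75/494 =-0.15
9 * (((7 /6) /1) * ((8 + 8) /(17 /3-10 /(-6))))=252 /11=22.91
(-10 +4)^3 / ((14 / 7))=-108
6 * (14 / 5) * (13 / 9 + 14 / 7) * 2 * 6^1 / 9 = 3472 / 45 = 77.16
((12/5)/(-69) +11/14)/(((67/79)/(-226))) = -200.11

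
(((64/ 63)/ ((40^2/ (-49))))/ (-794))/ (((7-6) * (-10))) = -7/ 1786500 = -0.00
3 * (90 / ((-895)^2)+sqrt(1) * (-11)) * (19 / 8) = -100447509 / 1281640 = -78.37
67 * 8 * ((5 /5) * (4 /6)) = 1072 /3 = 357.33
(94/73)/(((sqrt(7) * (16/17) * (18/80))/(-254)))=-1014730 * sqrt(7)/4599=-583.76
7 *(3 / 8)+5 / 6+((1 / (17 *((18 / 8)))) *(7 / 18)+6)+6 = 170401 / 11016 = 15.47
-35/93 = -0.38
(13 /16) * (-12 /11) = -39 /44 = -0.89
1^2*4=4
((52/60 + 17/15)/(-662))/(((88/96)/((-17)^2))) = -3468/3641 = -0.95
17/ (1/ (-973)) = -16541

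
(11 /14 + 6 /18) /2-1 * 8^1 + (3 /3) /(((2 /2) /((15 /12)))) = -130 /21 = -6.19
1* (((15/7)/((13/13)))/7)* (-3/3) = -15/49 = -0.31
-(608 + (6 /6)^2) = -609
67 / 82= 0.82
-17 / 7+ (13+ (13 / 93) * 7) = 7519 / 651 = 11.55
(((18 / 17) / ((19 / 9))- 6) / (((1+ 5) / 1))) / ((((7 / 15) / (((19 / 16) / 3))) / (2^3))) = -6.22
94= 94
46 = 46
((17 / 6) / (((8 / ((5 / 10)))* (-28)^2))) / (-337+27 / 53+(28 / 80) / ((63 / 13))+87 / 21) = -13515 / 19881663872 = -0.00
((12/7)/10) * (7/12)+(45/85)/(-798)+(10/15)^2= 55327/101745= 0.54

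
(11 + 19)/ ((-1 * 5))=-6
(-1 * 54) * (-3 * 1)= 162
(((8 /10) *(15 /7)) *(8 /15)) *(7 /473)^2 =224 /1118645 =0.00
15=15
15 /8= 1.88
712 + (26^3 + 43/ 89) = 1627675/ 89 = 18288.48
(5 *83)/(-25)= -83/5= -16.60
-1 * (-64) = 64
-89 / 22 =-4.05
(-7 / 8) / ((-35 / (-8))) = -1 / 5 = -0.20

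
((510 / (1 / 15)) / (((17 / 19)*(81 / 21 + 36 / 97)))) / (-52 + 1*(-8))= -64505 / 1914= -33.70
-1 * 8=-8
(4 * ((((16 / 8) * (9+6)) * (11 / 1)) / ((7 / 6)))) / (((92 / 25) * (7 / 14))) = 99000 / 161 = 614.91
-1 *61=-61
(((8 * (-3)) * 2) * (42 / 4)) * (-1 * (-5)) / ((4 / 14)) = -8820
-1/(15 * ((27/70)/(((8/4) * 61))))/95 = -1708/7695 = -0.22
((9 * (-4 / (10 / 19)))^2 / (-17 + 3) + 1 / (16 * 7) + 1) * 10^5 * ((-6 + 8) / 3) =-466443500 / 21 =-22211595.24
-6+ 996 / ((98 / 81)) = 817.22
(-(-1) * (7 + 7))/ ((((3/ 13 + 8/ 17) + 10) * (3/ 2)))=6188/ 7095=0.87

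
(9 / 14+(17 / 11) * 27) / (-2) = -6525 / 308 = -21.19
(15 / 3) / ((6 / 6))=5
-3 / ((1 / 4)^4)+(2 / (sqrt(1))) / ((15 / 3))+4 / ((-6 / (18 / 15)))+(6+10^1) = -3762 / 5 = -752.40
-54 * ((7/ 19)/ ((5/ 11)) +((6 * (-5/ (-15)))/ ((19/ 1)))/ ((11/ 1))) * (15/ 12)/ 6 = -9.23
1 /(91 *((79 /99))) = 99 /7189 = 0.01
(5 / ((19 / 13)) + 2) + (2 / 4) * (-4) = 65 / 19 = 3.42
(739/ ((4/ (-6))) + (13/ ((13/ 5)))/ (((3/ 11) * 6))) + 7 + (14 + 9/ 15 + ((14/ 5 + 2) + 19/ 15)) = -9700/ 9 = -1077.78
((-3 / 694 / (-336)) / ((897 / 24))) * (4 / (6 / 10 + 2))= 5 / 9441523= 0.00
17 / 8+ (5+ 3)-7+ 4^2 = 153 / 8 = 19.12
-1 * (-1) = 1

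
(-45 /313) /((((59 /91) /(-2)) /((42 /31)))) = 343980 /572477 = 0.60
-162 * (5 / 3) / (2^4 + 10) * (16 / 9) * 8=-1920 / 13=-147.69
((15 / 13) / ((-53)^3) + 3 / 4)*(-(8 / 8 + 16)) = -98704431 / 7741604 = -12.75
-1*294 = -294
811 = 811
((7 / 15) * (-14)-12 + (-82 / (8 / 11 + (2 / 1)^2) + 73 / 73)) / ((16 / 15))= -13603 / 416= -32.70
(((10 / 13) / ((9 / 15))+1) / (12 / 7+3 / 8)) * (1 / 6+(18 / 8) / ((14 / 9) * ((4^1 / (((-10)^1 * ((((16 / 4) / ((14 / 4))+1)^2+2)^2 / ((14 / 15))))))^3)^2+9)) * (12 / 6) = 17817942669102252283854226607544545946436581308 / 19575426741360425869689215334711015812450593893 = 0.91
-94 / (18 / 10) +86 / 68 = -15593 / 306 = -50.96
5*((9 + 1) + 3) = 65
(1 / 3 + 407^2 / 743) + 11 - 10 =499919 / 2229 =224.28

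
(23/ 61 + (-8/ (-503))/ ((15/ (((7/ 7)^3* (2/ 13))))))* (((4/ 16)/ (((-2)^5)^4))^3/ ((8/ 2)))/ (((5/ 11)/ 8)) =24826241/ 1103702824406578835855769600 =0.00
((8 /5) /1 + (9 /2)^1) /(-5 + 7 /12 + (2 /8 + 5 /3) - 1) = -61 /35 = -1.74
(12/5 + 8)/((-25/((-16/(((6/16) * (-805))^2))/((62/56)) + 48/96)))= -671326058/3228553125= -0.21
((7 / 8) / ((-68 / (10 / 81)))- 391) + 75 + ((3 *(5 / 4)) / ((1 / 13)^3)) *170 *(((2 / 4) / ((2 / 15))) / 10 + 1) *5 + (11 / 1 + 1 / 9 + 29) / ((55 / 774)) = 5834192730881 / 605880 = 9629287.53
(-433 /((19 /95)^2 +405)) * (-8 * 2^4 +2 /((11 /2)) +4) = 7361000 /55693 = 132.17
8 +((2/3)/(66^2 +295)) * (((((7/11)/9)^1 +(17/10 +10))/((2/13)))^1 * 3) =36987409/4604490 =8.03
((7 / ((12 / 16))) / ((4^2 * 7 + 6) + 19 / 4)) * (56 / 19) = 0.22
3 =3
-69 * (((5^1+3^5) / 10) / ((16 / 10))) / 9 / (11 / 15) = -3565 / 22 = -162.05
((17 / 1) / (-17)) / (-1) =1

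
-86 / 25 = -3.44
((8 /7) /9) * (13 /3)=104 /189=0.55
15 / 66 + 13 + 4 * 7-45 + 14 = 225 / 22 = 10.23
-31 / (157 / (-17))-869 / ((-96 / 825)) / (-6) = -37417891 / 30144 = -1241.30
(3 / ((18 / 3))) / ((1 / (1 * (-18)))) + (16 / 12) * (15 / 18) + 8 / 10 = -319 / 45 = -7.09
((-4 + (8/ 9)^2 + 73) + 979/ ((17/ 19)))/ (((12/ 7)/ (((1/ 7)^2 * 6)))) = 801391/ 9639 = 83.14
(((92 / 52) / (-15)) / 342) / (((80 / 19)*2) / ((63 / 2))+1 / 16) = -1288 / 1231815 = -0.00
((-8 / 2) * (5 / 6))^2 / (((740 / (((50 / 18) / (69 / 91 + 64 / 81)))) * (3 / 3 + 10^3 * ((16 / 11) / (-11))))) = -1376375 / 6705399999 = -0.00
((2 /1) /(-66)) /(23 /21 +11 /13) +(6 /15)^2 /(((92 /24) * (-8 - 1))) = -40723 /2011350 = -0.02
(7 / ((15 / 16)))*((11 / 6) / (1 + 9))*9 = 308 / 25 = 12.32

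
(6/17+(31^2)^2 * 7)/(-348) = -18576.57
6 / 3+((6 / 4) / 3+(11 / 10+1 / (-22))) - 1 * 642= -70229 / 110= -638.45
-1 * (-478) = 478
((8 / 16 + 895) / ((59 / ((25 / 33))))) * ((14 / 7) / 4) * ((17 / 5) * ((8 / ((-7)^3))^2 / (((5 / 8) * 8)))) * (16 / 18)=0.00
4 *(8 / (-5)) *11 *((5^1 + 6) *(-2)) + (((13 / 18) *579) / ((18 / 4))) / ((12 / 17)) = 2722321 / 1620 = 1680.45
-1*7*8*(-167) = 9352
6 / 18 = 1 / 3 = 0.33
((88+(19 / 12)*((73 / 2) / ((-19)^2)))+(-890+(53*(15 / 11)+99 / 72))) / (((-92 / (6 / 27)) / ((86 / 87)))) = 39265579 / 22583286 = 1.74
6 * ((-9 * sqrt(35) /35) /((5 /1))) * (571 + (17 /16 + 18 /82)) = -1448037 * sqrt(35) /8200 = -1044.72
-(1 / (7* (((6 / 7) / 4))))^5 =-32 / 243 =-0.13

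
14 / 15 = 0.93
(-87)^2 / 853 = 7569 / 853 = 8.87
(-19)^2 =361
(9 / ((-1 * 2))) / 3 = -3 / 2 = -1.50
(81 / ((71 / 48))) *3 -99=4635 / 71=65.28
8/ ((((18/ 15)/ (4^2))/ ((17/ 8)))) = 680/ 3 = 226.67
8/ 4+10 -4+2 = 10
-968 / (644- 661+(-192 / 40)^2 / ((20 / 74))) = -121000 / 8531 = -14.18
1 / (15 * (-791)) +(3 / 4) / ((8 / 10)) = 0.94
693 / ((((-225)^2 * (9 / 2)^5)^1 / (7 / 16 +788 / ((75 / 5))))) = 1957802 / 4982259375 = 0.00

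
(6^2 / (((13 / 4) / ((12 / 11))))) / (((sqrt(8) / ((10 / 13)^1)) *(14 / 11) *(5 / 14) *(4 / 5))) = 1080 *sqrt(2) / 169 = 9.04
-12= -12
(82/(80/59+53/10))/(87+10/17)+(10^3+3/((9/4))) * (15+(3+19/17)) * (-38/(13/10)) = -1090655497180/1949101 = -559568.49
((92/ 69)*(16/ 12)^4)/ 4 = 256/ 243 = 1.05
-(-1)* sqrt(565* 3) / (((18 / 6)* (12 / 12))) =13.72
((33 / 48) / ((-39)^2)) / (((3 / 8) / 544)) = 2992 / 4563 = 0.66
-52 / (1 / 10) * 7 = -3640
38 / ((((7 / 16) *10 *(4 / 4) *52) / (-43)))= -3268 / 455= -7.18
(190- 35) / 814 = 155 / 814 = 0.19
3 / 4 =0.75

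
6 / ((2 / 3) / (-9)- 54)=-0.11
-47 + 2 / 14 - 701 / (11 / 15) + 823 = -13842 / 77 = -179.77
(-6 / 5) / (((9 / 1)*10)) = -1 / 75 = -0.01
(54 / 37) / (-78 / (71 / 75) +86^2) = 1917 / 9606421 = 0.00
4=4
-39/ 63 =-13/ 21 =-0.62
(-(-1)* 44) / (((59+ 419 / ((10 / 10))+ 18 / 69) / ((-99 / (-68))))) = 2277 / 17000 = 0.13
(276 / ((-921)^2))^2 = 8464 / 79945866009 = 0.00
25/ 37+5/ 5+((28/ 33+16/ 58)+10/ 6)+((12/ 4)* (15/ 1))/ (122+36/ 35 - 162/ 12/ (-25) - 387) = 14024910611/ 3264745209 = 4.30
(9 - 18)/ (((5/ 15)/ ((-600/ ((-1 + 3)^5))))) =2025/ 4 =506.25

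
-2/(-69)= 2/69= 0.03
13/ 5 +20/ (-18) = 67/ 45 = 1.49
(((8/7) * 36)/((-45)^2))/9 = 32/14175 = 0.00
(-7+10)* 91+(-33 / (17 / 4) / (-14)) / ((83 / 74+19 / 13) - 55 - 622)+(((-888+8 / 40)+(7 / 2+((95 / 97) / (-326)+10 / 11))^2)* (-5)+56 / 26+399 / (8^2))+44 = 3022902088627288942877379 / 647674142170319328064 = 4667.32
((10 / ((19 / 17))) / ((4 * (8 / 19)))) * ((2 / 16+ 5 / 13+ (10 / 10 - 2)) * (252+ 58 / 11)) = -6134025 / 9152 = -670.24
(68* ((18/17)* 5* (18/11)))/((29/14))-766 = -153634/319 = -481.61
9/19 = 0.47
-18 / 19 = -0.95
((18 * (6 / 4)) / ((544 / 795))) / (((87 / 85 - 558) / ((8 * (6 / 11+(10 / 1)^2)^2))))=-10940316975 / 1909501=-5729.41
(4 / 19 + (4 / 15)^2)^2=1449616 / 18275625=0.08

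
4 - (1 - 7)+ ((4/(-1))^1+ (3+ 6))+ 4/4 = 16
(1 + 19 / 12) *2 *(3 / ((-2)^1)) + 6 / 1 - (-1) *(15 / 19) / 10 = -127 / 76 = -1.67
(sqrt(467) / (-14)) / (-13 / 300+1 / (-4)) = 75 * sqrt(467) / 308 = 5.26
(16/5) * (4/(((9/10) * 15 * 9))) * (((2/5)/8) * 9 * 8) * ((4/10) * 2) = 1024/3375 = 0.30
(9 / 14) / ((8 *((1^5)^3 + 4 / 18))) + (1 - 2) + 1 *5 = 4.07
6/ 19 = 0.32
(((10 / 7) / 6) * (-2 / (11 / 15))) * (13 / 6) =-325 / 231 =-1.41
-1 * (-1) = 1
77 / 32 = 2.41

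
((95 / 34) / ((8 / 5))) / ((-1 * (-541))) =475 / 147152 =0.00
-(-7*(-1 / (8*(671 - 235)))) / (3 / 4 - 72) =7 / 248520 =0.00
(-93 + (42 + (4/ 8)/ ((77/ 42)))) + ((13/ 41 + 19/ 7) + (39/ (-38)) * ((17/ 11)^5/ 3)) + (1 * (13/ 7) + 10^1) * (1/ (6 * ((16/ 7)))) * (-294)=-4284257745301/ 14051377648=-304.90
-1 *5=-5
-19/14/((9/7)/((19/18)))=-361/324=-1.11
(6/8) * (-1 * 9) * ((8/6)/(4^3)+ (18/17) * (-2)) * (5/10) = 7.08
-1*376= -376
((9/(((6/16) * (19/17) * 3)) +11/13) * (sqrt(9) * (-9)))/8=-53379/1976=-27.01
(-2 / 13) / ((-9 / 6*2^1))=2 / 39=0.05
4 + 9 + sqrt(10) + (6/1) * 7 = sqrt(10) + 55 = 58.16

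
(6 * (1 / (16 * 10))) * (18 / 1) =27 / 40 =0.68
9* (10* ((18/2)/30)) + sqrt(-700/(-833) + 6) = sqrt(96866)/119 + 27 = 29.62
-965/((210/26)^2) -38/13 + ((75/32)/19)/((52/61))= -94223729/5362560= -17.57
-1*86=-86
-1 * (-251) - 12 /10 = 249.80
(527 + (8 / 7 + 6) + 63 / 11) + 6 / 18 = 124787 / 231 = 540.20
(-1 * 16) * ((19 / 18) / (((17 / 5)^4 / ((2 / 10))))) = -0.03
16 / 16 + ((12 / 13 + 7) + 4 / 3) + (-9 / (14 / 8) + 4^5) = 280948 / 273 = 1029.11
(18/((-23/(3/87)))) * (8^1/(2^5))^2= -9/5336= -0.00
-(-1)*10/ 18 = 5/ 9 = 0.56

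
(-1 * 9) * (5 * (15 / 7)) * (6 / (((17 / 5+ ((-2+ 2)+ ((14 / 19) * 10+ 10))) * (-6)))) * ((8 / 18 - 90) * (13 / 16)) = -37327875 / 110488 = -337.85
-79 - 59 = -138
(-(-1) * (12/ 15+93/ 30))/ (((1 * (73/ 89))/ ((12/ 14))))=10413/ 2555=4.08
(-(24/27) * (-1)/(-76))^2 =4/29241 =0.00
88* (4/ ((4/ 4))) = 352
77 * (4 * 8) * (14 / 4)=8624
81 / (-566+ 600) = 81 / 34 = 2.38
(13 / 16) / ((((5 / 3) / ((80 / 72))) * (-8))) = -13 / 192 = -0.07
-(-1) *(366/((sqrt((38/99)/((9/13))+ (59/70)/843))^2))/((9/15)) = 10690841700/9734503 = 1098.24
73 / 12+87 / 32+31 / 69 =6809 / 736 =9.25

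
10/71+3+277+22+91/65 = 107757/355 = 303.54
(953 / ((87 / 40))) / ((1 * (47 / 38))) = 1448560 / 4089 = 354.26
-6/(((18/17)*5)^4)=-83521/10935000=-0.01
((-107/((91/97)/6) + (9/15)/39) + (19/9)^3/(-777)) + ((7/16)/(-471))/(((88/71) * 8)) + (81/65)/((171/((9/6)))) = -169314521663914829/247421704578048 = -684.32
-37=-37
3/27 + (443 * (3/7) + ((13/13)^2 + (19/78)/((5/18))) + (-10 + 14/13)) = 749066/4095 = 182.92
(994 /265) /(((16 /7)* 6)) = 3479 /12720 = 0.27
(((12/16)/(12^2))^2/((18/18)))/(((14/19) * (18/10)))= 95/4644864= 0.00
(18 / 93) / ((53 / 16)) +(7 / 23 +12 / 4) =127076 / 37789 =3.36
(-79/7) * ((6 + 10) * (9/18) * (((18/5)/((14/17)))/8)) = -12087/245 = -49.33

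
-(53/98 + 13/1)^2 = -1760929/9604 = -183.35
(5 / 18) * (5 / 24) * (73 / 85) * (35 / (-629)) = -12775 / 4619376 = -0.00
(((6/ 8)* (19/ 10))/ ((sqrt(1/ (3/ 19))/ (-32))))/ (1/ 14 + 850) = -56* sqrt(57)/ 19835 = -0.02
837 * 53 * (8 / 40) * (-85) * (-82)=61839234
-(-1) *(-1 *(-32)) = 32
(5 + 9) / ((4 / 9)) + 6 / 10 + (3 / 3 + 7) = 401 / 10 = 40.10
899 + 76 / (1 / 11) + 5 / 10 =3471 / 2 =1735.50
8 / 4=2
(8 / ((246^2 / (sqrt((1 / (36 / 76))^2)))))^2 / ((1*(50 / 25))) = 722 / 18539817921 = 0.00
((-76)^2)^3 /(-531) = -192699928576 /531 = -362900053.82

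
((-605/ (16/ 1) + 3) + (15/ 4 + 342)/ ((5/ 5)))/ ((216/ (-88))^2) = 51.61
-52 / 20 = -13 / 5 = -2.60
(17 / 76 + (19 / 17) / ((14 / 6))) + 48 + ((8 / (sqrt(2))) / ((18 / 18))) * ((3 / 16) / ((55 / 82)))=123 * sqrt(2) / 110 + 440467 / 9044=50.28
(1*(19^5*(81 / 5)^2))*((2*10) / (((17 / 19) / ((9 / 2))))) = 5556024454338 / 85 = 65364993580.45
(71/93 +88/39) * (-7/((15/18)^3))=-1840104/50375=-36.53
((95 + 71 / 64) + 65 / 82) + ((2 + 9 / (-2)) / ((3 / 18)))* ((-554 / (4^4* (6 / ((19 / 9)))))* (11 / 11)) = 10232671 / 94464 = 108.32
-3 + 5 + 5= 7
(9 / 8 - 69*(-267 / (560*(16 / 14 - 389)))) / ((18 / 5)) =25103 / 86880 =0.29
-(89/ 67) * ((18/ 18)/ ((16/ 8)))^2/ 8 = -89/ 2144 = -0.04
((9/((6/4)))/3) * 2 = 4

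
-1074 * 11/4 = -5907/2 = -2953.50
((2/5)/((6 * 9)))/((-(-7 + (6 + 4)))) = -1/405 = -0.00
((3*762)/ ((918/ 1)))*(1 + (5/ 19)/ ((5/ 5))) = 3.15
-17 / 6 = -2.83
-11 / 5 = -2.20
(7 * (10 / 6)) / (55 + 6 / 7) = 245 / 1173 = 0.21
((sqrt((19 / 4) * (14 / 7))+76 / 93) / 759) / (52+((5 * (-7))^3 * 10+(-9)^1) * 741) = -sqrt(38) / 482284337106 - 76 / 22426221675429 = -0.00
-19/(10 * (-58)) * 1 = 19/580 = 0.03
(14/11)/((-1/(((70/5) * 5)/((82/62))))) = -67.36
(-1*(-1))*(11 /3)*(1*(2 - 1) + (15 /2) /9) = 121 /18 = 6.72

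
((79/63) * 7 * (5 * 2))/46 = 395/207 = 1.91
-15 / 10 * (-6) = 9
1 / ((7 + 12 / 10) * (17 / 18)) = 0.13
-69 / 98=-0.70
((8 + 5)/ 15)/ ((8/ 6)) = 13/ 20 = 0.65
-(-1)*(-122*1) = -122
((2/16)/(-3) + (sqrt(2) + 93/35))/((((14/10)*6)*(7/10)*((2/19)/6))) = 475*sqrt(2)/49 + 208715/8232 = 39.06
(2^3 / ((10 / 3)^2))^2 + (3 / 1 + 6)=5949 / 625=9.52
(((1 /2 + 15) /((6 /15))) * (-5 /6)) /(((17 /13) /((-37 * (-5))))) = -1863875 /408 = -4568.32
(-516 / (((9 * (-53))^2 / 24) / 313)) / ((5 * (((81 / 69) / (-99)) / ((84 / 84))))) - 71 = 82039799 / 379215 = 216.34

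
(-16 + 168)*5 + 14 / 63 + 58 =818.22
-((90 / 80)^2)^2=-6561 / 4096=-1.60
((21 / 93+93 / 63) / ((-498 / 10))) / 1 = -5540 / 162099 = -0.03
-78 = -78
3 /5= 0.60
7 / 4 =1.75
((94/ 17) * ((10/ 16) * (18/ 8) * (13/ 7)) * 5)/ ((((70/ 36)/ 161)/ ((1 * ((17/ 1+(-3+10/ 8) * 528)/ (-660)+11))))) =3098812977/ 41888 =73978.54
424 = 424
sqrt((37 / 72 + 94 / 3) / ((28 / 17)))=sqrt(545734) / 168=4.40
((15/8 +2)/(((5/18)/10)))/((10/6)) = 837/10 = 83.70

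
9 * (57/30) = 171/10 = 17.10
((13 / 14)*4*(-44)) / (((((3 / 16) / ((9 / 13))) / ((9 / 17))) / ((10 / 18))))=-21120 / 119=-177.48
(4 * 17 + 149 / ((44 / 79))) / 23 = 14763 / 1012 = 14.59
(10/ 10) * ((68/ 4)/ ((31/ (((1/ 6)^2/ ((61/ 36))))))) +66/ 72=0.93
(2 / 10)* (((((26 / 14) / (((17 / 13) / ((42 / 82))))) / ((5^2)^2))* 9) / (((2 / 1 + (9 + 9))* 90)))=0.00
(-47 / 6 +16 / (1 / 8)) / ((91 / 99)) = 3399 / 26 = 130.73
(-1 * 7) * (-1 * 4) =28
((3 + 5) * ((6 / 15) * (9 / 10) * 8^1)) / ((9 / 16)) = 1024 / 25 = 40.96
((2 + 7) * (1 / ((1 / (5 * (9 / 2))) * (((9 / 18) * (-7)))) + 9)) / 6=27 / 7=3.86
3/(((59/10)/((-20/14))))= -300/413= -0.73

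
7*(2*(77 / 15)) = 1078 / 15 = 71.87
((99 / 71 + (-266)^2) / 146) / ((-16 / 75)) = -376783125 / 165856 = -2271.75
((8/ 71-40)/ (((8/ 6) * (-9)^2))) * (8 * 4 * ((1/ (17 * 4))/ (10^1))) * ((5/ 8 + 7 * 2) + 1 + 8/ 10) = -8614/ 30175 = -0.29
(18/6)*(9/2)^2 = 243/4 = 60.75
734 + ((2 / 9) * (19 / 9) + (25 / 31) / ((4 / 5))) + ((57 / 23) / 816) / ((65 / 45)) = 150195617537 / 204214608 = 735.48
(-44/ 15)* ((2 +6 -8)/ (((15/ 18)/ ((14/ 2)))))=0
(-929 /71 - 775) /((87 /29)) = -262.69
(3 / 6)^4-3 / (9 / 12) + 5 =17 / 16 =1.06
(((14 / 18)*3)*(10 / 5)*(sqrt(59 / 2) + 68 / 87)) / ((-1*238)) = -sqrt(118) / 102 - 4 / 261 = -0.12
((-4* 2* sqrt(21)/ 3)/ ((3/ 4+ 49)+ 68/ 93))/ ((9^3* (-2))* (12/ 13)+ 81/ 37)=477152* sqrt(21)/ 12136848921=0.00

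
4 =4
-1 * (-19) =19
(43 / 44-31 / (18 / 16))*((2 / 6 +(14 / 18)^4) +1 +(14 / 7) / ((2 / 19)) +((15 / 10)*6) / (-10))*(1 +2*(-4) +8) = -526.23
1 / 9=0.11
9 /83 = 0.11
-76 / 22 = -38 / 11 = -3.45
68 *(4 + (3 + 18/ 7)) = 4556/ 7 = 650.86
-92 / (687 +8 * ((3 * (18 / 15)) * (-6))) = -460 / 2571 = -0.18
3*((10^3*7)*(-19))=-399000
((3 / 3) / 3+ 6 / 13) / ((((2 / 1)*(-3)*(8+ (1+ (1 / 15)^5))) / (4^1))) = -2615625 / 44423444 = -0.06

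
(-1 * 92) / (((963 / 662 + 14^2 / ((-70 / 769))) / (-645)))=-196415400 / 7122277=-27.58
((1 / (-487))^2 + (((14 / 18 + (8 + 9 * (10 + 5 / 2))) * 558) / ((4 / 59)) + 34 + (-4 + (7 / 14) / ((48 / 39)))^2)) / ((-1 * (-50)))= 242429653416601 / 12143052800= 19964.47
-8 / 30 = -4 / 15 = -0.27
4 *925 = 3700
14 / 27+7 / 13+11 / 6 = 2029 / 702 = 2.89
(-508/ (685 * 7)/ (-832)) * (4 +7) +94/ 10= 9376581/ 997360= 9.40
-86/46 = -43/23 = -1.87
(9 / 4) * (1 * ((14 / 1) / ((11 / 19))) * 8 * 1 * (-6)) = -28728 / 11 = -2611.64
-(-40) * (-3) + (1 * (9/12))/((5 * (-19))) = -45603/380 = -120.01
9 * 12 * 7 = 756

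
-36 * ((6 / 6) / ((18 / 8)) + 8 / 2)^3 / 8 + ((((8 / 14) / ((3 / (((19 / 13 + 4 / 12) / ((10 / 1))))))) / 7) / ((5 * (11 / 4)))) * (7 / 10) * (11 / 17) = -176799928 / 447525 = -395.06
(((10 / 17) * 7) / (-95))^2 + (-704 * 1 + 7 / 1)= -72717117 / 104329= -697.00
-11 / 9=-1.22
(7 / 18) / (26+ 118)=7 / 2592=0.00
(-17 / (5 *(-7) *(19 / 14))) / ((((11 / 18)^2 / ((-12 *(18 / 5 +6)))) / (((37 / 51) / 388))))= -1150848 / 5575075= -0.21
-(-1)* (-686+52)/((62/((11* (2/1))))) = -6974/31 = -224.97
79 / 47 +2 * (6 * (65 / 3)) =261.68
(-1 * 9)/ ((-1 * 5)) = 9/ 5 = 1.80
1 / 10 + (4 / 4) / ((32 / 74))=193 / 80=2.41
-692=-692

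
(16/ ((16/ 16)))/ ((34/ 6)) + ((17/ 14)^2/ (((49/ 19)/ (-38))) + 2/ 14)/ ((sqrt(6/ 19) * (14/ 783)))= 48/ 17- 27050823 * sqrt(114)/ 134456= -2145.27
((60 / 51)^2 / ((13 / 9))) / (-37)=-3600 / 139009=-0.03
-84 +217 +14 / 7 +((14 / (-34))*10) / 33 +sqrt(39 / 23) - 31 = 105.18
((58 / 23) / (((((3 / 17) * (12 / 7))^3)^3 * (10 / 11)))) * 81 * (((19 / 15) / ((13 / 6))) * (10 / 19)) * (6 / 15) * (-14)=-10685906641456951958207 / 585772126617600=-18242429.36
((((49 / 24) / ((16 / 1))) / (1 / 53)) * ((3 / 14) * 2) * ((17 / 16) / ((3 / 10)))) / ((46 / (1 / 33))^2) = 31535 / 7078883328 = 0.00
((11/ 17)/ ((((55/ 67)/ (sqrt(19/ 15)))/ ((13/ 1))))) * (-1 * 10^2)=-3484 * sqrt(285)/ 51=-1153.27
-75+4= -71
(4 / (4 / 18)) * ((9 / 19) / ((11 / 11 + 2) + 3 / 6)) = 324 / 133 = 2.44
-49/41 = -1.20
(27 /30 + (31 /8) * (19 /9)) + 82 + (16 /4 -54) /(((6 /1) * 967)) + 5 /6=31994063 /348120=91.91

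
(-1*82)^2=6724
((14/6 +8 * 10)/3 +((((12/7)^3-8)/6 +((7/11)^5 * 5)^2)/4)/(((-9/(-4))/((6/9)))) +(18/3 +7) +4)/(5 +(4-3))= 16007856412740617/2161858403068749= 7.40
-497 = -497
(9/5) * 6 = 54/5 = 10.80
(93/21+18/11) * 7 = 467/11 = 42.45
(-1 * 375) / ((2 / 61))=-11437.50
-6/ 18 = -1/ 3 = -0.33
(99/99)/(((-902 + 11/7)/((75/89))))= -175/186989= -0.00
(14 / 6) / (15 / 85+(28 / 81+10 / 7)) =22491 / 18803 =1.20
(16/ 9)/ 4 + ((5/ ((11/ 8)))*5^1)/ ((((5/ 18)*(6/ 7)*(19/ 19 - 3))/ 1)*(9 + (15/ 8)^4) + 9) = -8355332/ 554103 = -15.08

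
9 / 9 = 1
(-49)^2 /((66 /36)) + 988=25274 /11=2297.64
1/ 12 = 0.08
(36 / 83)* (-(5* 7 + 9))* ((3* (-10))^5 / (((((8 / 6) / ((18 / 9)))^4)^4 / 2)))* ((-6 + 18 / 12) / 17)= -29125545949603125 / 180608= -161263875075.32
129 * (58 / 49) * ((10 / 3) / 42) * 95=1184650 / 1029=1151.26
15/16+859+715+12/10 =1576.14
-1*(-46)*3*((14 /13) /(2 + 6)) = 483 /26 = 18.58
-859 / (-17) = 859 / 17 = 50.53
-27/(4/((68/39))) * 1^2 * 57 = -8721/13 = -670.85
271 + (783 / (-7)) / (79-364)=180476 / 665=271.39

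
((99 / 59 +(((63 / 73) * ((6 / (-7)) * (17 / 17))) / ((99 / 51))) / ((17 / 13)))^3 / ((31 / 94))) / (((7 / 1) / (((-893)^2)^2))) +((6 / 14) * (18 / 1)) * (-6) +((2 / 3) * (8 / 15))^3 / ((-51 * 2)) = 78751534663654852388372588106765922 / 107243288338788737202375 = 734325997305.06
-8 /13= -0.62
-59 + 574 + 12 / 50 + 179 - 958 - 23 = -7169 / 25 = -286.76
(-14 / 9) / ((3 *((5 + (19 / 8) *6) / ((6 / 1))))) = -16 / 99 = -0.16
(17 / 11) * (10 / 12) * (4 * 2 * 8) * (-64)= -174080 / 33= -5275.15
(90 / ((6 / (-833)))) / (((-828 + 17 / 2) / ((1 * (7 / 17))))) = 10290 / 1639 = 6.28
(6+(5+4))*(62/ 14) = 66.43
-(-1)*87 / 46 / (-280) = -87 / 12880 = -0.01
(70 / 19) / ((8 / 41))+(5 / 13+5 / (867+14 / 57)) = 941238735 / 48839804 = 19.27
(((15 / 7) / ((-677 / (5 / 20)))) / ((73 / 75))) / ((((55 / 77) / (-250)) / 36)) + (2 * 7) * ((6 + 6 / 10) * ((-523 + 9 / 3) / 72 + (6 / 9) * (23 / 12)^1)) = -399585869 / 741315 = -539.02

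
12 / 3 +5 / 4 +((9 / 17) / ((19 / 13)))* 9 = 10995 / 1292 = 8.51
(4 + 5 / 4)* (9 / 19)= 189 / 76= 2.49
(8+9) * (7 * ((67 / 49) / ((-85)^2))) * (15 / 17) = 201 / 10115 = 0.02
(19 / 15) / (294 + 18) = 19 / 4680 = 0.00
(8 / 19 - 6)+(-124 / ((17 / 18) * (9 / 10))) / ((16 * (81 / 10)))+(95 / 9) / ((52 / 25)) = -2217299 / 1360476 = -1.63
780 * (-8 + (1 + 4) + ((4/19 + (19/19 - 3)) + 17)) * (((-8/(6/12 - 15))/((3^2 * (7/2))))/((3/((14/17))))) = 133120/2907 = 45.79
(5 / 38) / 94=5 / 3572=0.00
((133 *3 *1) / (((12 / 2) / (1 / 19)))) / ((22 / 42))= 147 / 22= 6.68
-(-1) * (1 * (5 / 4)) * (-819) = -4095 / 4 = -1023.75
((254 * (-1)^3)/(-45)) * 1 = 254/45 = 5.64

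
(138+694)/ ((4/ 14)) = 2912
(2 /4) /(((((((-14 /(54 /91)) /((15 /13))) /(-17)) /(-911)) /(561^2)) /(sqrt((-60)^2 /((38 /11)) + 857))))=-1974004071435 * sqrt(685577) /314678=-5194093730.44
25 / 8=3.12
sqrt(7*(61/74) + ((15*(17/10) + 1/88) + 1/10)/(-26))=sqrt(53584258585)/105820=2.19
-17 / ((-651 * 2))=17 / 1302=0.01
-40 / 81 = -0.49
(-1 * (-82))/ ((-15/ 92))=-502.93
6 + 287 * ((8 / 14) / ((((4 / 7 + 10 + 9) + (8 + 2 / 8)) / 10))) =1234 / 19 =64.95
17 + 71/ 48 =887/ 48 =18.48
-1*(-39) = 39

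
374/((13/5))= 1870/13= 143.85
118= 118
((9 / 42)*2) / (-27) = -1 / 63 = -0.02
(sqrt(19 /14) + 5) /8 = sqrt(266) /112 + 5 /8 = 0.77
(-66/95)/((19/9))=-594/1805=-0.33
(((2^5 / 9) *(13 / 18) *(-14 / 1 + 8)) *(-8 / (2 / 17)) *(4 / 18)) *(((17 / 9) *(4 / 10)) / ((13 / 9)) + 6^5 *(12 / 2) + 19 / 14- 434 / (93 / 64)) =275395980928 / 25515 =10793493.28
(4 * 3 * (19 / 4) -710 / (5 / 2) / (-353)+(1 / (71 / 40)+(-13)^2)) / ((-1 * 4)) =-2849261 / 50126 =-56.84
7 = 7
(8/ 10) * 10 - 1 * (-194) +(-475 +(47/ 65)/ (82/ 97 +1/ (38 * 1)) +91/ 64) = -3618847457/ 13366080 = -270.75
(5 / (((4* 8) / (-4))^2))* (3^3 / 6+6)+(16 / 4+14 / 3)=3643 / 384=9.49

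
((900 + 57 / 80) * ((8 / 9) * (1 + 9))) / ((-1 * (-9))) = 889.59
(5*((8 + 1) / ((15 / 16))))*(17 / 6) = 136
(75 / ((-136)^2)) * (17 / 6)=25 / 2176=0.01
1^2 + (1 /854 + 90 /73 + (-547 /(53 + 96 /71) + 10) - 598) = -143343447493 /240577778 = -595.83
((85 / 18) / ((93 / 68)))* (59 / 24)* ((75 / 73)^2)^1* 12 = 53284375 / 495597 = 107.52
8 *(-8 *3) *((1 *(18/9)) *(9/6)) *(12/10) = -3456/5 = -691.20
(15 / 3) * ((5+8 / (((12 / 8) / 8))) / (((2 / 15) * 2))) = 3575 / 4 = 893.75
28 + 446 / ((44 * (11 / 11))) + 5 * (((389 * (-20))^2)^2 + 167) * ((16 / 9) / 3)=10855369500919051.47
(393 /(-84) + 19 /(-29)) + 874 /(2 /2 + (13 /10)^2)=69803761 /218428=319.57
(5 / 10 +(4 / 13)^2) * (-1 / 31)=-201 / 10478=-0.02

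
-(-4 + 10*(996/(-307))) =11188/307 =36.44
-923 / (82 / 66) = -30459 / 41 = -742.90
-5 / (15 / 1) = -1 / 3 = -0.33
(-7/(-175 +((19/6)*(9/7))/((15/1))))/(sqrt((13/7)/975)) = 2450*sqrt(21)/12231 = 0.92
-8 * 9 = -72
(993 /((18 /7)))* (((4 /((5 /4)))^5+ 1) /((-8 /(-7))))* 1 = 5685846173 /50000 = 113716.92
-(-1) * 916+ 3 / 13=11911 / 13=916.23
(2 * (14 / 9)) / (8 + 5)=28 / 117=0.24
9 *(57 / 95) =27 / 5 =5.40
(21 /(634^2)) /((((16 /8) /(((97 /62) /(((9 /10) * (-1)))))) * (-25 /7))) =4753 /373819080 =0.00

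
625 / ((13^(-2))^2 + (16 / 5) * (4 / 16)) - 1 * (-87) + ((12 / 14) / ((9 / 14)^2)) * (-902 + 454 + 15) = -30701492 / 1028241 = -29.86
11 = 11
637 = 637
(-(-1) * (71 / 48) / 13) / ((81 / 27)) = 71 / 1872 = 0.04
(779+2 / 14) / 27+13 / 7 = 215 / 7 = 30.71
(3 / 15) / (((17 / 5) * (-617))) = -1 / 10489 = -0.00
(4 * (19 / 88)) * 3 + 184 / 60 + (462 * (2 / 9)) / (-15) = -1.19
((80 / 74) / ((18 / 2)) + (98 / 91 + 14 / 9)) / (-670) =-662 / 161135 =-0.00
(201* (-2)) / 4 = -201 / 2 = -100.50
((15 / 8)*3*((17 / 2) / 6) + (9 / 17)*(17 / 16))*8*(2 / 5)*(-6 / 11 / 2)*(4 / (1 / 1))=-1638 / 55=-29.78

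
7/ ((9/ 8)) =56/ 9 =6.22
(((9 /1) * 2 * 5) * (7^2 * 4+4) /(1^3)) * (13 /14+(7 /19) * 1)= 3105000 /133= 23345.86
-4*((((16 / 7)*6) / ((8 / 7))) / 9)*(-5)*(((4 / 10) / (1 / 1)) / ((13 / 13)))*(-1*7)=-224 / 3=-74.67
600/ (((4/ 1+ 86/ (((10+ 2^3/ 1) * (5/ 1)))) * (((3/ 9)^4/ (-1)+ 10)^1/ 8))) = 17496000/ 180407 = 96.98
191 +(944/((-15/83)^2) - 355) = 6466316/225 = 28739.18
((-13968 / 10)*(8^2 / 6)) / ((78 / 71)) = -881536 / 65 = -13562.09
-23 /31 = -0.74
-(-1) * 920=920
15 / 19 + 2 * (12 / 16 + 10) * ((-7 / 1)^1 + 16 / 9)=-38129 / 342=-111.49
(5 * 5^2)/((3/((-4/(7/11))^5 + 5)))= -6868007875/16807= -408639.73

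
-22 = -22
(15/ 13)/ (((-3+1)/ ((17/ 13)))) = -255/ 338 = -0.75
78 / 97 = 0.80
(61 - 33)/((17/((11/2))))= 154/17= 9.06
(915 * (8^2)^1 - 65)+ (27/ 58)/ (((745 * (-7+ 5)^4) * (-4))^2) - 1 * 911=7592806223052827/ 131856179200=57584.00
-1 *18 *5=-90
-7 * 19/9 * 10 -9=-1411/9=-156.78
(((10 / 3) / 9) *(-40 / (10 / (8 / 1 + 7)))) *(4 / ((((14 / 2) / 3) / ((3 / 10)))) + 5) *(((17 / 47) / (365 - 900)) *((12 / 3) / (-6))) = -52496 / 950481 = -0.06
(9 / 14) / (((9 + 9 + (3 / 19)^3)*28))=6859 / 5378632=0.00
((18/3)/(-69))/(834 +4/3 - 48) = -3/27163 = -0.00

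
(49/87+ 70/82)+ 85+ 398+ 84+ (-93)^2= 32878526/3567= 9217.42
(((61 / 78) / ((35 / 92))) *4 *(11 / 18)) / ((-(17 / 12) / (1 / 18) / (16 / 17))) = -1975424 / 10651095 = -0.19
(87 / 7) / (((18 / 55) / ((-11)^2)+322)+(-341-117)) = -578985 / 6335434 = -0.09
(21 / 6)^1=7 / 2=3.50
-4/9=-0.44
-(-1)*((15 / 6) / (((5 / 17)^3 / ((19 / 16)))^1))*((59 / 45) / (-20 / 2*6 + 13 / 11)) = -60582203 / 23292000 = -2.60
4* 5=20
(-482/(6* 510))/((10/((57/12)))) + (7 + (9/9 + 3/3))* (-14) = -7715779/61200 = -126.07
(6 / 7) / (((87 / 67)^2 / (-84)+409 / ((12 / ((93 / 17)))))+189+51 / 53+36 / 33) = 533885748 / 235125319217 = 0.00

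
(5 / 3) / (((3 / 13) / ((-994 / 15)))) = -12922 / 27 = -478.59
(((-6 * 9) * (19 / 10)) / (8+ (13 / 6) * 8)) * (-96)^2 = -186624 / 5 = -37324.80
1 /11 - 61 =-670 /11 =-60.91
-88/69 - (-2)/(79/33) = -0.44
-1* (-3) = 3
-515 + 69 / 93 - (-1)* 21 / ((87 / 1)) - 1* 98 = -550203 / 899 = -612.02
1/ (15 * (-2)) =-1/ 30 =-0.03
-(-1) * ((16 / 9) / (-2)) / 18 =-4 / 81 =-0.05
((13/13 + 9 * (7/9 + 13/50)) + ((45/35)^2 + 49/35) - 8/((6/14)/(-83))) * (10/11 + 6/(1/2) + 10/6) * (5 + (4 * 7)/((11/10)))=370160578853/533610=693691.23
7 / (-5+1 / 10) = -10 / 7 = -1.43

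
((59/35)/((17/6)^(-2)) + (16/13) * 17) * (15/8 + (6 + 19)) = 24268469/26208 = 925.99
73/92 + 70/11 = 7243/1012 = 7.16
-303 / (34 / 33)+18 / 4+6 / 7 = -34359 / 119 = -288.73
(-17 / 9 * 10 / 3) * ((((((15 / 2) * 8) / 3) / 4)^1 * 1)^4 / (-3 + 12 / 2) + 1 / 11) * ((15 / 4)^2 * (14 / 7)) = -7307875 / 198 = -36908.46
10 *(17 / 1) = 170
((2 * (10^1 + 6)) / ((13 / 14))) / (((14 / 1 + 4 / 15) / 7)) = 23520 / 1391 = 16.91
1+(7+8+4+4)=24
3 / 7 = 0.43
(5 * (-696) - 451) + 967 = -2964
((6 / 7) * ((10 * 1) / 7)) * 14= 120 / 7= 17.14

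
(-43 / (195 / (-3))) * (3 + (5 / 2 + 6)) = 989 / 130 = 7.61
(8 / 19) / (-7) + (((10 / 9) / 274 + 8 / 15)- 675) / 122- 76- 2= -4180817953 / 50016645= -83.59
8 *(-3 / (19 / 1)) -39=-765 / 19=-40.26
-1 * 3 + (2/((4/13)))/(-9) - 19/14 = -320/63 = -5.08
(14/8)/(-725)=-0.00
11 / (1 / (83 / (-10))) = -913 / 10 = -91.30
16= 16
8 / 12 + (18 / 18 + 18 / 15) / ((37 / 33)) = 1459 / 555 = 2.63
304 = 304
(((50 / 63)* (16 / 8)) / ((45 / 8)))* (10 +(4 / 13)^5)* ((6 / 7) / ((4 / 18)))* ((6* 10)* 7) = 11884652800 / 2599051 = 4572.69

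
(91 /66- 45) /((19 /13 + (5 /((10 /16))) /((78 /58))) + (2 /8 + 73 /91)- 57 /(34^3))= -5148607828 /998651555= -5.16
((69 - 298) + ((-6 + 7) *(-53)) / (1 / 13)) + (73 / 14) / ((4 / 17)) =-50167 / 56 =-895.84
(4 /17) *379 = 1516 /17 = 89.18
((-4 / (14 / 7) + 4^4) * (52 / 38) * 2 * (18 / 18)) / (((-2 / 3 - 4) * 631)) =-19812 / 83923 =-0.24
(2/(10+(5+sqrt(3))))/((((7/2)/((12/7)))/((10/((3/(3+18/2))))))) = 4800/1813 -320 * sqrt(3)/1813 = 2.34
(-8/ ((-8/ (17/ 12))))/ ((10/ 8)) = 17/ 15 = 1.13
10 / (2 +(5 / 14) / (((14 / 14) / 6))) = 70 / 29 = 2.41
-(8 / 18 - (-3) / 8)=-59 / 72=-0.82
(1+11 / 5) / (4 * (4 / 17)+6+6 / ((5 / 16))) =0.12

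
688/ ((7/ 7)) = 688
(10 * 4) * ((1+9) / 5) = 80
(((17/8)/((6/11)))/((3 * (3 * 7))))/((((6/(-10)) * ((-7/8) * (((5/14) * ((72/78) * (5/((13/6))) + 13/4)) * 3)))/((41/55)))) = 0.02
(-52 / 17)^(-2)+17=46257 / 2704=17.11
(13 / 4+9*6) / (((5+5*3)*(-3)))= -229 / 240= -0.95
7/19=0.37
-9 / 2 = -4.50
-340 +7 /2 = -673 /2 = -336.50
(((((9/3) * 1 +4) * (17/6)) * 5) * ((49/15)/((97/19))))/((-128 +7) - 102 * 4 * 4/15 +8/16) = -553945/2001789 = -0.28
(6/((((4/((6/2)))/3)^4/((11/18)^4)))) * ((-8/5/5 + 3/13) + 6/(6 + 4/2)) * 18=339568713/1331200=255.08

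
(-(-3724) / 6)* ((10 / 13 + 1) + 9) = 260680 / 39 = 6684.10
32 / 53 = 0.60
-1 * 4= -4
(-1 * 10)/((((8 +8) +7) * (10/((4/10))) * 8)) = -1/460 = -0.00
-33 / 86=-0.38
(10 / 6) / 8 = 5 / 24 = 0.21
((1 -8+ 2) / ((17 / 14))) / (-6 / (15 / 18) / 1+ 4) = 175 / 136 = 1.29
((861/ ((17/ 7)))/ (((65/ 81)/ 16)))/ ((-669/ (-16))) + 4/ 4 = 170.06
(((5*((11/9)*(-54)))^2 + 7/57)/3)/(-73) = -6207307/12483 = -497.26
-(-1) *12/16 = 3/4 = 0.75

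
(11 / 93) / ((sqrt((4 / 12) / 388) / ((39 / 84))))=143 * sqrt(291) / 1302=1.87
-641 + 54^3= 156823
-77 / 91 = -11 / 13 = -0.85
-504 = -504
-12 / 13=-0.92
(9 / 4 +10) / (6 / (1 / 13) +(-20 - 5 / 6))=3 / 14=0.21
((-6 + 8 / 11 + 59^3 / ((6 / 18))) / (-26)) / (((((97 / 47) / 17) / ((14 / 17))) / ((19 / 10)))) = -42365833699 / 138710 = -305427.39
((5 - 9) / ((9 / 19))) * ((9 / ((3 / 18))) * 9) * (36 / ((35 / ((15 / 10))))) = -6331.89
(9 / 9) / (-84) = -1 / 84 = -0.01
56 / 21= 8 / 3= 2.67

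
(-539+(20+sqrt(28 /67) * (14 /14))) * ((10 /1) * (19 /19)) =-5190+20 * sqrt(469) /67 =-5183.54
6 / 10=3 / 5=0.60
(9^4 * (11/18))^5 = 33158972714975316099/32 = 1036217897342978628.09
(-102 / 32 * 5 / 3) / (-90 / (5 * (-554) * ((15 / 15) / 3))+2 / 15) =-353175 / 15344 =-23.02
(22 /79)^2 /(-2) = -242 /6241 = -0.04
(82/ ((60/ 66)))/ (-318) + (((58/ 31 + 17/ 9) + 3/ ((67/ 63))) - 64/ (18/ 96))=-3319301081/ 9907290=-335.04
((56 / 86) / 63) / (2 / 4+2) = 8 / 1935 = 0.00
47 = 47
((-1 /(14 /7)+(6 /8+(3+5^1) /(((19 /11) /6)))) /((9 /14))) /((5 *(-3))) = -14917 /5130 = -2.91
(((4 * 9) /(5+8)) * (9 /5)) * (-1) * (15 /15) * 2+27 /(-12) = -3177 /260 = -12.22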